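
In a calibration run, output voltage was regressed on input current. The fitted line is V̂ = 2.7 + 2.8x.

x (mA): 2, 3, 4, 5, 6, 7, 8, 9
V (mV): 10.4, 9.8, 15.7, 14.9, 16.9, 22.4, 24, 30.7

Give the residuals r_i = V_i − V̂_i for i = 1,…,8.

x=2: V̂ = 2.7 + 2.8·2 = 8.3; r = 10.4 − 8.3 = 2.1
x=3: V̂ = 2.7 + 2.8·3 = 11.1; r = 9.8 − 11.1 = -1.3
x=4: V̂ = 2.7 + 2.8·4 = 13.9; r = 15.7 − 13.9 = 1.8
x=5: V̂ = 2.7 + 2.8·5 = 16.7; r = 14.9 − 16.7 = -1.8
x=6: V̂ = 2.7 + 2.8·6 = 19.5; r = 16.9 − 19.5 = -2.6
x=7: V̂ = 2.7 + 2.8·7 = 22.3; r = 22.4 − 22.3 = 0.1
x=8: V̂ = 2.7 + 2.8·8 = 25.1; r = 24 − 25.1 = -1.1
x=9: V̂ = 2.7 + 2.8·9 = 27.9; r = 30.7 − 27.9 = 2.8

2.1, -1.3, 1.8, -1.8, -2.6, 0.1, -1.1, 2.8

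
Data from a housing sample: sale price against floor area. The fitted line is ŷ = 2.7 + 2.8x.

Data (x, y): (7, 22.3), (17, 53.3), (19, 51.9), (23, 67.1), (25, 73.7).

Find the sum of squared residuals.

SSE = 26

x=7: ŷ = 2.7 + 2.8·7 = 22.3; r = 22.3 − 22.3 = 0
x=17: ŷ = 2.7 + 2.8·17 = 50.3; r = 53.3 − 50.3 = 3
x=19: ŷ = 2.7 + 2.8·19 = 55.9; r = 51.9 − 55.9 = -4
x=23: ŷ = 2.7 + 2.8·23 = 67.1; r = 67.1 − 67.1 = 0
x=25: ŷ = 2.7 + 2.8·25 = 72.7; r = 73.7 − 72.7 = 1
SSE = 0 + 9 + 16 + 0 + 1 = 26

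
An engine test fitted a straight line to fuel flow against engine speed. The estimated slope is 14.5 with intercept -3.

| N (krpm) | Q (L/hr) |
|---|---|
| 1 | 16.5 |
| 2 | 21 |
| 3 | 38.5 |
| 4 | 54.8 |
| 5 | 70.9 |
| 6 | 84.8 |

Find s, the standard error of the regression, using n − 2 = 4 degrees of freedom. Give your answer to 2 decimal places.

s = 3.76

N=1: Q̂ = -3 + 14.5·1 = 11.5; e = 16.5 − 11.5 = 5
N=2: Q̂ = -3 + 14.5·2 = 26; e = 21 − 26 = -5
N=3: Q̂ = -3 + 14.5·3 = 40.5; e = 38.5 − 40.5 = -2
N=4: Q̂ = -3 + 14.5·4 = 55; e = 54.8 − 55 = -0.2
N=5: Q̂ = -3 + 14.5·5 = 69.5; e = 70.9 − 69.5 = 1.4
N=6: Q̂ = -3 + 14.5·6 = 84; e = 84.8 − 84 = 0.8
SSE = 25 + 25 + 4 + 0.04 + 1.96 + 0.64 = 56.64
s = √(56.64/4) = √14.16 ≈ 3.76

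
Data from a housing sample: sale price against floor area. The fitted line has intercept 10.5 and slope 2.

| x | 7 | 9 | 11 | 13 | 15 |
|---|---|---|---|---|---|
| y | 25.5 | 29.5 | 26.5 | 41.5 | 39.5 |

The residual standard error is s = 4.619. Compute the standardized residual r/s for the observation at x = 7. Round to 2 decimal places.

0.22

ŷ = 10.5 + 2·7 = 24.5
r = 25.5 − 24.5 = 1
r/s = 1 / 4.619 = 0.22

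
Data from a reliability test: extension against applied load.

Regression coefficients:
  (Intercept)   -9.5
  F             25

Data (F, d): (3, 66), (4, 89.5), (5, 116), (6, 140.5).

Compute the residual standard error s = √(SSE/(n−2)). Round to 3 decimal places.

F=3: ŷ = -9.5 + 25·3 = 65.5; e = 66 − 65.5 = 0.5
F=4: ŷ = -9.5 + 25·4 = 90.5; e = 89.5 − 90.5 = -1
F=5: ŷ = -9.5 + 25·5 = 115.5; e = 116 − 115.5 = 0.5
F=6: ŷ = -9.5 + 25·6 = 140.5; e = 140.5 − 140.5 = 0
SSE = 0.25 + 1 + 0.25 + 0 = 1.5
s = √(1.5/2) = √0.75 ≈ 0.866

s = 0.866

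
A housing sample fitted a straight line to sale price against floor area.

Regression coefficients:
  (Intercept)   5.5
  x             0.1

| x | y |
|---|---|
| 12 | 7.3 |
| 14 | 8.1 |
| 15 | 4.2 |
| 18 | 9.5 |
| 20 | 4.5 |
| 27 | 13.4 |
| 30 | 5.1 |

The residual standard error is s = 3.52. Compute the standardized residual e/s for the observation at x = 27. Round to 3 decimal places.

1.477

ŷ = 5.5 + 0.1·27 = 8.2
e = 13.4 − 8.2 = 5.2
e/s = 5.2 / 3.52 = 1.477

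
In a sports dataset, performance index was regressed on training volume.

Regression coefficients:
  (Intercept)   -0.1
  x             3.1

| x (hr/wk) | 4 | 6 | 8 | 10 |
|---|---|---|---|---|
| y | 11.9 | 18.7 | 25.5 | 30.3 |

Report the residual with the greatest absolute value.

e = 0.8

x=4: ŷ = -0.1 + 3.1·4 = 12.3; e = 11.9 − 12.3 = -0.4
x=6: ŷ = -0.1 + 3.1·6 = 18.5; e = 18.7 − 18.5 = 0.2
x=8: ŷ = -0.1 + 3.1·8 = 24.7; e = 25.5 − 24.7 = 0.8
x=10: ŷ = -0.1 + 3.1·10 = 30.9; e = 30.3 − 30.9 = -0.6
Largest |e| is 0.8 at x = 8, residual 0.8.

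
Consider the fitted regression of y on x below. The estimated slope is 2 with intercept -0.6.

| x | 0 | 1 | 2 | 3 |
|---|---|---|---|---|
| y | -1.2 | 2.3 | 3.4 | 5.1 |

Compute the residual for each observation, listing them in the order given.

x=0: ŷ = -0.6 + 2·0 = -0.6; e = -1.2 − (-0.6) = -0.6
x=1: ŷ = -0.6 + 2·1 = 1.4; e = 2.3 − 1.4 = 0.9
x=2: ŷ = -0.6 + 2·2 = 3.4; e = 3.4 − 3.4 = 0
x=3: ŷ = -0.6 + 2·3 = 5.4; e = 5.1 − 5.4 = -0.3

-0.6, 0.9, 0, -0.3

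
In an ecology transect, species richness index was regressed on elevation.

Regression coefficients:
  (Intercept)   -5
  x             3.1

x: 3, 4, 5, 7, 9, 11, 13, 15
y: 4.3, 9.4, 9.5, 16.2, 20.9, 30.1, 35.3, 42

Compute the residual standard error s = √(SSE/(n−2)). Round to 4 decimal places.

s = 1.3229

x=3: ŷ = -5 + 3.1·3 = 4.3; e = 4.3 − 4.3 = 0
x=4: ŷ = -5 + 3.1·4 = 7.4; e = 9.4 − 7.4 = 2
x=5: ŷ = -5 + 3.1·5 = 10.5; e = 9.5 − 10.5 = -1
x=7: ŷ = -5 + 3.1·7 = 16.7; e = 16.2 − 16.7 = -0.5
x=9: ŷ = -5 + 3.1·9 = 22.9; e = 20.9 − 22.9 = -2
x=11: ŷ = -5 + 3.1·11 = 29.1; e = 30.1 − 29.1 = 1
x=13: ŷ = -5 + 3.1·13 = 35.3; e = 35.3 − 35.3 = 0
x=15: ŷ = -5 + 3.1·15 = 41.5; e = 42 − 41.5 = 0.5
SSE = 0 + 4 + 1 + 0.25 + 4 + 1 + 0 + 0.25 = 10.5
s = √(10.5/6) = √1.75 ≈ 1.3229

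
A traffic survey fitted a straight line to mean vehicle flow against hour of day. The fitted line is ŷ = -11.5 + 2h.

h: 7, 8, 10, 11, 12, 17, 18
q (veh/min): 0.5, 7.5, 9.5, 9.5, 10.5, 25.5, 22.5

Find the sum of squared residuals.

SSE = 32

h=7: ŷ = -11.5 + 2·7 = 2.5; r = 0.5 − 2.5 = -2
h=8: ŷ = -11.5 + 2·8 = 4.5; r = 7.5 − 4.5 = 3
h=10: ŷ = -11.5 + 2·10 = 8.5; r = 9.5 − 8.5 = 1
h=11: ŷ = -11.5 + 2·11 = 10.5; r = 9.5 − 10.5 = -1
h=12: ŷ = -11.5 + 2·12 = 12.5; r = 10.5 − 12.5 = -2
h=17: ŷ = -11.5 + 2·17 = 22.5; r = 25.5 − 22.5 = 3
h=18: ŷ = -11.5 + 2·18 = 24.5; r = 22.5 − 24.5 = -2
SSE = 4 + 9 + 1 + 1 + 4 + 9 + 4 = 32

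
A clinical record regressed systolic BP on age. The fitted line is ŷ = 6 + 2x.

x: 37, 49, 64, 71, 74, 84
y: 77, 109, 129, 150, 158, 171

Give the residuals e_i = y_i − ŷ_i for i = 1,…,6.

-3, 5, -5, 2, 4, -3

x=37: ŷ = 6 + 2·37 = 80; e = 77 − 80 = -3
x=49: ŷ = 6 + 2·49 = 104; e = 109 − 104 = 5
x=64: ŷ = 6 + 2·64 = 134; e = 129 − 134 = -5
x=71: ŷ = 6 + 2·71 = 148; e = 150 − 148 = 2
x=74: ŷ = 6 + 2·74 = 154; e = 158 − 154 = 4
x=84: ŷ = 6 + 2·84 = 174; e = 171 − 174 = -3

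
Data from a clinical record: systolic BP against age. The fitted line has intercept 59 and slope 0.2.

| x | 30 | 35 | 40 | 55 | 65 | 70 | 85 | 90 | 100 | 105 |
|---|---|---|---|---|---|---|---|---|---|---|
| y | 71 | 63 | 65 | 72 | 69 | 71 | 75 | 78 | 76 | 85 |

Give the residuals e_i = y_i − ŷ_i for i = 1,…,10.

6, -3, -2, 2, -3, -2, -1, 1, -3, 5

x=30: ŷ = 59 + 0.2·30 = 65; e = 71 − 65 = 6
x=35: ŷ = 59 + 0.2·35 = 66; e = 63 − 66 = -3
x=40: ŷ = 59 + 0.2·40 = 67; e = 65 − 67 = -2
x=55: ŷ = 59 + 0.2·55 = 70; e = 72 − 70 = 2
x=65: ŷ = 59 + 0.2·65 = 72; e = 69 − 72 = -3
x=70: ŷ = 59 + 0.2·70 = 73; e = 71 − 73 = -2
x=85: ŷ = 59 + 0.2·85 = 76; e = 75 − 76 = -1
x=90: ŷ = 59 + 0.2·90 = 77; e = 78 − 77 = 1
x=100: ŷ = 59 + 0.2·100 = 79; e = 76 − 79 = -3
x=105: ŷ = 59 + 0.2·105 = 80; e = 85 − 80 = 5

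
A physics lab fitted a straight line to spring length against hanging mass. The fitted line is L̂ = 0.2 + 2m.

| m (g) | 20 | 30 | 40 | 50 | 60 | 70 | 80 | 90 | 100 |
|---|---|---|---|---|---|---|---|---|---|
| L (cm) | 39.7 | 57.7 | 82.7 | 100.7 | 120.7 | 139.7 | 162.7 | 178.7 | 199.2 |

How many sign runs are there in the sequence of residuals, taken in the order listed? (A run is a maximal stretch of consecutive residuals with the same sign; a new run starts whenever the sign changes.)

5 runs

m=20: L̂ = 0.2 + 2·20 = 40.2; r = 39.7 − 40.2 = -0.5
m=30: L̂ = 0.2 + 2·30 = 60.2; r = 57.7 − 60.2 = -2.5
m=40: L̂ = 0.2 + 2·40 = 80.2; r = 82.7 − 80.2 = 2.5
m=50: L̂ = 0.2 + 2·50 = 100.2; r = 100.7 − 100.2 = 0.5
m=60: L̂ = 0.2 + 2·60 = 120.2; r = 120.7 − 120.2 = 0.5
m=70: L̂ = 0.2 + 2·70 = 140.2; r = 139.7 − 140.2 = -0.5
m=80: L̂ = 0.2 + 2·80 = 160.2; r = 162.7 − 160.2 = 2.5
m=90: L̂ = 0.2 + 2·90 = 180.2; r = 178.7 − 180.2 = -1.5
m=100: L̂ = 0.2 + 2·100 = 200.2; r = 199.2 − 200.2 = -1
Signs: − − + + + − + − −
Runs: −×2, +×3, −×1, +×1, −×2 → 5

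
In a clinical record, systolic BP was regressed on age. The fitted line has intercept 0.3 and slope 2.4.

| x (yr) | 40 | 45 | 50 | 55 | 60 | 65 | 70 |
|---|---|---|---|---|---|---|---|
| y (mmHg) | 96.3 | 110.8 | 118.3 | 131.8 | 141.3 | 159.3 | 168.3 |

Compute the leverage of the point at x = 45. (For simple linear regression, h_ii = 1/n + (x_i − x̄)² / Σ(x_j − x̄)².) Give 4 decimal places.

h = 0.2857

x̄ = (40 + 45 + 50 + 55 + 60 + 65 + 70)/7 = 55
Σ(x − x̄)² = 225 + 100 + 25 + 0 + 25 + 100 + 225 = 700
h = 1/7 + (-10)²/700 = 0.142857 + 0.142857 = 0.2857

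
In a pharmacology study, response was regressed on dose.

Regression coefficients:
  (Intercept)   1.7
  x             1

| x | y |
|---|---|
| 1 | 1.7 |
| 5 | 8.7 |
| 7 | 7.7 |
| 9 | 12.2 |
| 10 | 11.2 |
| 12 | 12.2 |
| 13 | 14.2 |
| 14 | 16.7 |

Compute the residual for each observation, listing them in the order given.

-1, 2, -1, 1.5, -0.5, -1.5, -0.5, 1

x=1: ŷ = 1.7 + 1 = 2.7; e = 1.7 − 2.7 = -1
x=5: ŷ = 1.7 + 5 = 6.7; e = 8.7 − 6.7 = 2
x=7: ŷ = 1.7 + 7 = 8.7; e = 7.7 − 8.7 = -1
x=9: ŷ = 1.7 + 9 = 10.7; e = 12.2 − 10.7 = 1.5
x=10: ŷ = 1.7 + 10 = 11.7; e = 11.2 − 11.7 = -0.5
x=12: ŷ = 1.7 + 12 = 13.7; e = 12.2 − 13.7 = -1.5
x=13: ŷ = 1.7 + 13 = 14.7; e = 14.2 − 14.7 = -0.5
x=14: ŷ = 1.7 + 14 = 15.7; e = 16.7 − 15.7 = 1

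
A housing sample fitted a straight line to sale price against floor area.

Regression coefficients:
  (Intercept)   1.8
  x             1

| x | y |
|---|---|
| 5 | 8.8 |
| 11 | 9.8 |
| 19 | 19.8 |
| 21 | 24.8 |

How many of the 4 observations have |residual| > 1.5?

x=5: ŷ = 1.8 + 5 = 6.8; e = 8.8 − 6.8 = 2
x=11: ŷ = 1.8 + 11 = 12.8; e = 9.8 − 12.8 = -3
x=19: ŷ = 1.8 + 19 = 20.8; e = 19.8 − 20.8 = -1
x=21: ŷ = 1.8 + 21 = 22.8; e = 24.8 − 22.8 = 2
|e| > 1.5: x=5 (|e|=2), x=11 (|e|=3), x=21 (|e|=2) → 3

3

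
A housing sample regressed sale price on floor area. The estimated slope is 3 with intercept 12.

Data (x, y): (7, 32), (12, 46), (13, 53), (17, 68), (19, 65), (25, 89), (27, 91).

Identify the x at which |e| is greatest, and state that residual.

x = 17, e = 5

x=7: ŷ = 12 + 3·7 = 33; e = 32 − 33 = -1
x=12: ŷ = 12 + 3·12 = 48; e = 46 − 48 = -2
x=13: ŷ = 12 + 3·13 = 51; e = 53 − 51 = 2
x=17: ŷ = 12 + 3·17 = 63; e = 68 − 63 = 5
x=19: ŷ = 12 + 3·19 = 69; e = 65 − 69 = -4
x=25: ŷ = 12 + 3·25 = 87; e = 89 − 87 = 2
x=27: ŷ = 12 + 3·27 = 93; e = 91 − 93 = -2
Largest |e| is 5 at x = 17, residual 5.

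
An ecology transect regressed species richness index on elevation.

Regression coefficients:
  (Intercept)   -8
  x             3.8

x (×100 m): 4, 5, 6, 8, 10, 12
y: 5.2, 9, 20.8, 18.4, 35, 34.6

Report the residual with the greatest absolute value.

e = 6

x=4: ŷ = -8 + 3.8·4 = 7.2; e = 5.2 − 7.2 = -2
x=5: ŷ = -8 + 3.8·5 = 11; e = 9 − 11 = -2
x=6: ŷ = -8 + 3.8·6 = 14.8; e = 20.8 − 14.8 = 6
x=8: ŷ = -8 + 3.8·8 = 22.4; e = 18.4 − 22.4 = -4
x=10: ŷ = -8 + 3.8·10 = 30; e = 35 − 30 = 5
x=12: ŷ = -8 + 3.8·12 = 37.6; e = 34.6 − 37.6 = -3
Largest |e| is 6 at x = 6, residual 6.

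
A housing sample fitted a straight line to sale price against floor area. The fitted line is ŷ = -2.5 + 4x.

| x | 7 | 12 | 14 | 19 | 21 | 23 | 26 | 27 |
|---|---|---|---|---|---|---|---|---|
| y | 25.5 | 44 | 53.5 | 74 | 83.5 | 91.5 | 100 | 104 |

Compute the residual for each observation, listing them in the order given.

0, -1.5, 0, 0.5, 2, 2, -1.5, -1.5

x=7: ŷ = -2.5 + 4·7 = 25.5; r = 25.5 − 25.5 = 0
x=12: ŷ = -2.5 + 4·12 = 45.5; r = 44 − 45.5 = -1.5
x=14: ŷ = -2.5 + 4·14 = 53.5; r = 53.5 − 53.5 = 0
x=19: ŷ = -2.5 + 4·19 = 73.5; r = 74 − 73.5 = 0.5
x=21: ŷ = -2.5 + 4·21 = 81.5; r = 83.5 − 81.5 = 2
x=23: ŷ = -2.5 + 4·23 = 89.5; r = 91.5 − 89.5 = 2
x=26: ŷ = -2.5 + 4·26 = 101.5; r = 100 − 101.5 = -1.5
x=27: ŷ = -2.5 + 4·27 = 105.5; r = 104 − 105.5 = -1.5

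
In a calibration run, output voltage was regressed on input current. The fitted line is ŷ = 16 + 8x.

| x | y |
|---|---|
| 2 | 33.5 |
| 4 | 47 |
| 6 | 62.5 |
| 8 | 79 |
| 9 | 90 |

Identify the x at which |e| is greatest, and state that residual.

x = 9, e = 2

x=2: ŷ = 16 + 8·2 = 32; e = 33.5 − 32 = 1.5
x=4: ŷ = 16 + 8·4 = 48; e = 47 − 48 = -1
x=6: ŷ = 16 + 8·6 = 64; e = 62.5 − 64 = -1.5
x=8: ŷ = 16 + 8·8 = 80; e = 79 − 80 = -1
x=9: ŷ = 16 + 8·9 = 88; e = 90 − 88 = 2
Largest |e| is 2 at x = 9, residual 2.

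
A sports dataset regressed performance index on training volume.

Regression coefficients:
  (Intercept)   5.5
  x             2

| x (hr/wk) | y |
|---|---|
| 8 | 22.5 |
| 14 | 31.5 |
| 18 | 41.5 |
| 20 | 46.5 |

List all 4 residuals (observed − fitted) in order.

1, -2, 0, 1

x=8: ŷ = 5.5 + 2·8 = 21.5; r = 22.5 − 21.5 = 1
x=14: ŷ = 5.5 + 2·14 = 33.5; r = 31.5 − 33.5 = -2
x=18: ŷ = 5.5 + 2·18 = 41.5; r = 41.5 − 41.5 = 0
x=20: ŷ = 5.5 + 2·20 = 45.5; r = 46.5 − 45.5 = 1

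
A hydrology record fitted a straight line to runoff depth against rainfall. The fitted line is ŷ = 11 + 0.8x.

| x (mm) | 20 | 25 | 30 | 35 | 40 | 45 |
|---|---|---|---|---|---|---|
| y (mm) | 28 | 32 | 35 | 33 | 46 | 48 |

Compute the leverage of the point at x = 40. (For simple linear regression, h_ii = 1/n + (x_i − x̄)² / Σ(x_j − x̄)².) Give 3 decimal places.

x̄ = (20 + 25 + 30 + 35 + 40 + 45)/6 = 32.5
Σ(x − x̄)² = 156.25 + 56.25 + 6.25 + 6.25 + 56.25 + 156.25 = 437.5
h = 1/6 + (7.5)²/437.5 = 0.166667 + 0.128571 = 0.295

h = 0.295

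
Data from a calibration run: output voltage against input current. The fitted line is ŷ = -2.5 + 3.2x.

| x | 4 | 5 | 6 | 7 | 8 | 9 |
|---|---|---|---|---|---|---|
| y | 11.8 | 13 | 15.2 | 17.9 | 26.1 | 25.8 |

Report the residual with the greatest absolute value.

e = 3

x=4: ŷ = -2.5 + 3.2·4 = 10.3; e = 11.8 − 10.3 = 1.5
x=5: ŷ = -2.5 + 3.2·5 = 13.5; e = 13 − 13.5 = -0.5
x=6: ŷ = -2.5 + 3.2·6 = 16.7; e = 15.2 − 16.7 = -1.5
x=7: ŷ = -2.5 + 3.2·7 = 19.9; e = 17.9 − 19.9 = -2
x=8: ŷ = -2.5 + 3.2·8 = 23.1; e = 26.1 − 23.1 = 3
x=9: ŷ = -2.5 + 3.2·9 = 26.3; e = 25.8 − 26.3 = -0.5
Largest |e| is 3 at x = 8, residual 3.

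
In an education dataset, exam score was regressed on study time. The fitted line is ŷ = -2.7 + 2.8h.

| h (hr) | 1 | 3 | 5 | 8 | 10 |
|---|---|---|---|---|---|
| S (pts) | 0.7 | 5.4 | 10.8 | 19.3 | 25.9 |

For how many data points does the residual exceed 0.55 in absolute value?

2

h=1: ŷ = -2.7 + 2.8·1 = 0.1; r = 0.7 − 0.1 = 0.6
h=3: ŷ = -2.7 + 2.8·3 = 5.7; r = 5.4 − 5.7 = -0.3
h=5: ŷ = -2.7 + 2.8·5 = 11.3; r = 10.8 − 11.3 = -0.5
h=8: ŷ = -2.7 + 2.8·8 = 19.7; r = 19.3 − 19.7 = -0.4
h=10: ŷ = -2.7 + 2.8·10 = 25.3; r = 25.9 − 25.3 = 0.6
|r| > 0.55: h=1 (|r|=0.6), h=10 (|r|=0.6) → 2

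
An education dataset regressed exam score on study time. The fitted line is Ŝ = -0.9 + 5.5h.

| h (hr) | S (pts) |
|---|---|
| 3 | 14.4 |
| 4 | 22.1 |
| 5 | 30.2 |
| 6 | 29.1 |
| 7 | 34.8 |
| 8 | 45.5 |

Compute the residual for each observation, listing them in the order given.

h=3: Ŝ = -0.9 + 5.5·3 = 15.6; r = 14.4 − 15.6 = -1.2
h=4: Ŝ = -0.9 + 5.5·4 = 21.1; r = 22.1 − 21.1 = 1
h=5: Ŝ = -0.9 + 5.5·5 = 26.6; r = 30.2 − 26.6 = 3.6
h=6: Ŝ = -0.9 + 5.5·6 = 32.1; r = 29.1 − 32.1 = -3
h=7: Ŝ = -0.9 + 5.5·7 = 37.6; r = 34.8 − 37.6 = -2.8
h=8: Ŝ = -0.9 + 5.5·8 = 43.1; r = 45.5 − 43.1 = 2.4

-1.2, 1, 3.6, -3, -2.8, 2.4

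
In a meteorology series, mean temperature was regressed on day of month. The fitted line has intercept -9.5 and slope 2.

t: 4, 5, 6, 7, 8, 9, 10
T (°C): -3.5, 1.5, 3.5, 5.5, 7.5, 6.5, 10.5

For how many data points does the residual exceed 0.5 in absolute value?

t=4: T̂ = -9.5 + 2·4 = -1.5; r = -3.5 − (-1.5) = -2
t=5: T̂ = -9.5 + 2·5 = 0.5; r = 1.5 − 0.5 = 1
t=6: T̂ = -9.5 + 2·6 = 2.5; r = 3.5 − 2.5 = 1
t=7: T̂ = -9.5 + 2·7 = 4.5; r = 5.5 − 4.5 = 1
t=8: T̂ = -9.5 + 2·8 = 6.5; r = 7.5 − 6.5 = 1
t=9: T̂ = -9.5 + 2·9 = 8.5; r = 6.5 − 8.5 = -2
t=10: T̂ = -9.5 + 2·10 = 10.5; r = 10.5 − 10.5 = 0
|r| > 0.5: t=4 (|r|=2), t=5 (|r|=1), t=6 (|r|=1), t=7 (|r|=1), t=8 (|r|=1), t=9 (|r|=2) → 6

6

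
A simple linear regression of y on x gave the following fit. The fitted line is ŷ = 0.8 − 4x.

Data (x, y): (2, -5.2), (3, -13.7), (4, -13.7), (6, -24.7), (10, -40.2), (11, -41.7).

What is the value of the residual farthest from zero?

x=2: ŷ = 0.8 − 4·2 = -7.2; e = -5.2 − (-7.2) = 2
x=3: ŷ = 0.8 − 4·3 = -11.2; e = -13.7 − (-11.2) = -2.5
x=4: ŷ = 0.8 − 4·4 = -15.2; e = -13.7 − (-15.2) = 1.5
x=6: ŷ = 0.8 − 4·6 = -23.2; e = -24.7 − (-23.2) = -1.5
x=10: ŷ = 0.8 − 4·10 = -39.2; e = -40.2 − (-39.2) = -1
x=11: ŷ = 0.8 − 4·11 = -43.2; e = -41.7 − (-43.2) = 1.5
Largest |e| is 2.5 at x = 3, residual -2.5.

e = -2.5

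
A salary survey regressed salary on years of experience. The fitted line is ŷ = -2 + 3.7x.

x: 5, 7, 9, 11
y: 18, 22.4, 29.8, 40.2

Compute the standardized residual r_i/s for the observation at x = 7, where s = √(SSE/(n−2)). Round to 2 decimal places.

-0.71

x=5: ŷ = -2 + 3.7·5 = 16.5; r = 18 − 16.5 = 1.5
x=7: ŷ = -2 + 3.7·7 = 23.9; r = 22.4 − 23.9 = -1.5
x=9: ŷ = -2 + 3.7·9 = 31.3; r = 29.8 − 31.3 = -1.5
x=11: ŷ = -2 + 3.7·11 = 38.7; r = 40.2 − 38.7 = 1.5
SSE = 2.25 + 2.25 + 2.25 + 2.25 = 9
s = √(9/2) = 2.12132
r/s = -1.5 / 2.12132 = -0.71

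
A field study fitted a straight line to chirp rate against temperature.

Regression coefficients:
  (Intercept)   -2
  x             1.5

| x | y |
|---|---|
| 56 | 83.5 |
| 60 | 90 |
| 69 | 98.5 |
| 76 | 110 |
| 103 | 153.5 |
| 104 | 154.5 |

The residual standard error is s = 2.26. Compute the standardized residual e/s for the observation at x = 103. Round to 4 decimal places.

0.4425

ŷ = -2 + 1.5·103 = 152.5
e = 153.5 − 152.5 = 1
e/s = 1 / 2.26 = 0.4425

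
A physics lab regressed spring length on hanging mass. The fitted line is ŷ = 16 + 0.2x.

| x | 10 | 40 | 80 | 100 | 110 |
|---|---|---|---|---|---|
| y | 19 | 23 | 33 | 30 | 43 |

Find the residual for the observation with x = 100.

ŷ = 16 + 0.2·100 = 36
e = 30 − 36 = -6

e = -6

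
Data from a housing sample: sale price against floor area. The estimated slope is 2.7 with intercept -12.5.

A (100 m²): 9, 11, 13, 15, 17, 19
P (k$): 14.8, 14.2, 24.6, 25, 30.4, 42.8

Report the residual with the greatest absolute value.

A=9: ŷ = -12.5 + 2.7·9 = 11.8; r = 14.8 − 11.8 = 3
A=11: ŷ = -12.5 + 2.7·11 = 17.2; r = 14.2 − 17.2 = -3
A=13: ŷ = -12.5 + 2.7·13 = 22.6; r = 24.6 − 22.6 = 2
A=15: ŷ = -12.5 + 2.7·15 = 28; r = 25 − 28 = -3
A=17: ŷ = -12.5 + 2.7·17 = 33.4; r = 30.4 − 33.4 = -3
A=19: ŷ = -12.5 + 2.7·19 = 38.8; r = 42.8 − 38.8 = 4
Largest |r| is 4 at A = 19, residual 4.

r = 4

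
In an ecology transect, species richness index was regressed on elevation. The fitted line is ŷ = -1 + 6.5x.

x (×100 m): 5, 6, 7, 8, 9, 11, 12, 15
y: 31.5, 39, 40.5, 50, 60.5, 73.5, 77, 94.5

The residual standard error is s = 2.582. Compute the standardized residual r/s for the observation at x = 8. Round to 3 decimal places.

ŷ = -1 + 6.5·8 = 51
r = 50 − 51 = -1
r/s = -1 / 2.582 = -0.387

-0.387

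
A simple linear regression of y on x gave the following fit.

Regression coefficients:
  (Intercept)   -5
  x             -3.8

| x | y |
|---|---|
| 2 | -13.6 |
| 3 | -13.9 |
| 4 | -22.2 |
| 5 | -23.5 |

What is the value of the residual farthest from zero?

x=2: ŷ = -5 − 3.8·2 = -12.6; r = -13.6 − (-12.6) = -1
x=3: ŷ = -5 − 3.8·3 = -16.4; r = -13.9 − (-16.4) = 2.5
x=4: ŷ = -5 − 3.8·4 = -20.2; r = -22.2 − (-20.2) = -2
x=5: ŷ = -5 − 3.8·5 = -24; r = -23.5 − (-24) = 0.5
Largest |r| is 2.5 at x = 3, residual 2.5.

r = 2.5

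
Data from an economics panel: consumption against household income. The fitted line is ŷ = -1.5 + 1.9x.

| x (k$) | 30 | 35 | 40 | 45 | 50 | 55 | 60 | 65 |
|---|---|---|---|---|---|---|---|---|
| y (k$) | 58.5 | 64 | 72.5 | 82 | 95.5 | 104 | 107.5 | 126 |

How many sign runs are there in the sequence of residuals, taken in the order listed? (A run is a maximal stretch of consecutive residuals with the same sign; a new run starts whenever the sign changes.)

5 runs

x=30: ŷ = -1.5 + 1.9·30 = 55.5; r = 58.5 − 55.5 = 3
x=35: ŷ = -1.5 + 1.9·35 = 65; r = 64 − 65 = -1
x=40: ŷ = -1.5 + 1.9·40 = 74.5; r = 72.5 − 74.5 = -2
x=45: ŷ = -1.5 + 1.9·45 = 84; r = 82 − 84 = -2
x=50: ŷ = -1.5 + 1.9·50 = 93.5; r = 95.5 − 93.5 = 2
x=55: ŷ = -1.5 + 1.9·55 = 103; r = 104 − 103 = 1
x=60: ŷ = -1.5 + 1.9·60 = 112.5; r = 107.5 − 112.5 = -5
x=65: ŷ = -1.5 + 1.9·65 = 122; r = 126 − 122 = 4
Signs: + − − − + + − +
Runs: +×1, −×3, +×2, −×1, +×1 → 5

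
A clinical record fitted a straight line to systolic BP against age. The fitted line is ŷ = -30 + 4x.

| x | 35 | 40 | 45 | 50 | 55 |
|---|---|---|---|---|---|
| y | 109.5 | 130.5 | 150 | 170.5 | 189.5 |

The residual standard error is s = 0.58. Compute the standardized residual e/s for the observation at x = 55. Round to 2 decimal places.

ŷ = -30 + 4·55 = 190
e = 189.5 − 190 = -0.5
e/s = -0.5 / 0.58 = -0.86

-0.86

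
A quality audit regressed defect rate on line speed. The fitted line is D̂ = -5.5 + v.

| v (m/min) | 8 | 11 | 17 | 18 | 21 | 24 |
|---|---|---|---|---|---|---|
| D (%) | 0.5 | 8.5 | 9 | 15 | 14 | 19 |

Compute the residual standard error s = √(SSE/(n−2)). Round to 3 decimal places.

v=8: D̂ = -5.5 + 8 = 2.5; r = 0.5 − 2.5 = -2
v=11: D̂ = -5.5 + 11 = 5.5; r = 8.5 − 5.5 = 3
v=17: D̂ = -5.5 + 17 = 11.5; r = 9 − 11.5 = -2.5
v=18: D̂ = -5.5 + 18 = 12.5; r = 15 − 12.5 = 2.5
v=21: D̂ = -5.5 + 21 = 15.5; r = 14 − 15.5 = -1.5
v=24: D̂ = -5.5 + 24 = 18.5; r = 19 − 18.5 = 0.5
SSE = 4 + 9 + 6.25 + 6.25 + 2.25 + 0.25 = 28
s = √(28/4) = √7 ≈ 2.646

s = 2.646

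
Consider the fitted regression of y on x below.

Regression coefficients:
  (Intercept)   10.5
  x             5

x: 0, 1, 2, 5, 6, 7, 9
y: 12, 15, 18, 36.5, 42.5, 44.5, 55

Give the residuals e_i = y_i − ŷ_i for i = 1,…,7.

x=0: ŷ = 10.5 + 5·0 = 10.5; e = 12 − 10.5 = 1.5
x=1: ŷ = 10.5 + 5·1 = 15.5; e = 15 − 15.5 = -0.5
x=2: ŷ = 10.5 + 5·2 = 20.5; e = 18 − 20.5 = -2.5
x=5: ŷ = 10.5 + 5·5 = 35.5; e = 36.5 − 35.5 = 1
x=6: ŷ = 10.5 + 5·6 = 40.5; e = 42.5 − 40.5 = 2
x=7: ŷ = 10.5 + 5·7 = 45.5; e = 44.5 − 45.5 = -1
x=9: ŷ = 10.5 + 5·9 = 55.5; e = 55 − 55.5 = -0.5

1.5, -0.5, -2.5, 1, 2, -1, -0.5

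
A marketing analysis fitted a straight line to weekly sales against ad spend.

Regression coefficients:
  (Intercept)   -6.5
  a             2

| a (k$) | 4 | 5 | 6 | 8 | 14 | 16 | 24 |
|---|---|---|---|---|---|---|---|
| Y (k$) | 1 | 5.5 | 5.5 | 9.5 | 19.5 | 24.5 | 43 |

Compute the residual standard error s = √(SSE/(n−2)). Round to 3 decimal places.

s = 1.517

a=4: Ŷ = -6.5 + 2·4 = 1.5; e = 1 − 1.5 = -0.5
a=5: Ŷ = -6.5 + 2·5 = 3.5; e = 5.5 − 3.5 = 2
a=6: Ŷ = -6.5 + 2·6 = 5.5; e = 5.5 − 5.5 = 0
a=8: Ŷ = -6.5 + 2·8 = 9.5; e = 9.5 − 9.5 = 0
a=14: Ŷ = -6.5 + 2·14 = 21.5; e = 19.5 − 21.5 = -2
a=16: Ŷ = -6.5 + 2·16 = 25.5; e = 24.5 − 25.5 = -1
a=24: Ŷ = -6.5 + 2·24 = 41.5; e = 43 − 41.5 = 1.5
SSE = 0.25 + 4 + 0 + 0 + 4 + 1 + 2.25 = 11.5
s = √(11.5/5) = √2.3 ≈ 1.517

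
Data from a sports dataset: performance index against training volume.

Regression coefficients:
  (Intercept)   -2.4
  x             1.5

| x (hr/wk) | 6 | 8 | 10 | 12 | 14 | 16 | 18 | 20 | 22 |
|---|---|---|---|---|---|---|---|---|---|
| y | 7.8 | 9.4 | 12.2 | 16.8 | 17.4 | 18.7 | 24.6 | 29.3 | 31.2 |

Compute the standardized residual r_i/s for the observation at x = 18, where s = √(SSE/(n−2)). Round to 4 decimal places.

0.0000

x=6: ŷ = -2.4 + 1.5·6 = 6.6; r = 7.8 − 6.6 = 1.2
x=8: ŷ = -2.4 + 1.5·8 = 9.6; r = 9.4 − 9.6 = -0.2
x=10: ŷ = -2.4 + 1.5·10 = 12.6; r = 12.2 − 12.6 = -0.4
x=12: ŷ = -2.4 + 1.5·12 = 15.6; r = 16.8 − 15.6 = 1.2
x=14: ŷ = -2.4 + 1.5·14 = 18.6; r = 17.4 − 18.6 = -1.2
x=16: ŷ = -2.4 + 1.5·16 = 21.6; r = 18.7 − 21.6 = -2.9
x=18: ŷ = -2.4 + 1.5·18 = 24.6; r = 24.6 − 24.6 = 0
x=20: ŷ = -2.4 + 1.5·20 = 27.6; r = 29.3 − 27.6 = 1.7
x=22: ŷ = -2.4 + 1.5·22 = 30.6; r = 31.2 − 30.6 = 0.6
SSE = 1.44 + 0.04 + 0.16 + 1.44 + 1.44 + 8.41 + 0 + 2.89 + 0.36 = 16.18
s = √(16.18/7) = 1.52034
r/s = 0 / 1.52034 = 0.0000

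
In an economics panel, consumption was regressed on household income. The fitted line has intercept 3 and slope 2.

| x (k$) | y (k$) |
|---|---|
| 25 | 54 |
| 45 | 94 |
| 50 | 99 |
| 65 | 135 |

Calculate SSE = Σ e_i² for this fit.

x=25: ŷ = 3 + 2·25 = 53; e = 54 − 53 = 1
x=45: ŷ = 3 + 2·45 = 93; e = 94 − 93 = 1
x=50: ŷ = 3 + 2·50 = 103; e = 99 − 103 = -4
x=65: ŷ = 3 + 2·65 = 133; e = 135 − 133 = 2
SSE = 1 + 1 + 16 + 4 = 22

SSE = 22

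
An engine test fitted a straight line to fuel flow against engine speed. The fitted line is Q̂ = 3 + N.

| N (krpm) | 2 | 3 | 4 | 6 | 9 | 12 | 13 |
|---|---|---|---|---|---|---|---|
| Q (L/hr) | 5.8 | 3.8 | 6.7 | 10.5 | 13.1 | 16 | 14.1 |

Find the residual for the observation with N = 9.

e = 1.1

Q̂ = 3 + 9 = 12
e = 13.1 − 12 = 1.1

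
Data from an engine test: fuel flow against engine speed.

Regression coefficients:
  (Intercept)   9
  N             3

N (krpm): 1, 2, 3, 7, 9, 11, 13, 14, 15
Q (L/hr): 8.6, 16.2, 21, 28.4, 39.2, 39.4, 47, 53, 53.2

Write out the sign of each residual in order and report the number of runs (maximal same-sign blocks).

N=1: ŷ = 9 + 3·1 = 12; r = 8.6 − 12 = -3.4
N=2: ŷ = 9 + 3·2 = 15; r = 16.2 − 15 = 1.2
N=3: ŷ = 9 + 3·3 = 18; r = 21 − 18 = 3
N=7: ŷ = 9 + 3·7 = 30; r = 28.4 − 30 = -1.6
N=9: ŷ = 9 + 3·9 = 36; r = 39.2 − 36 = 3.2
N=11: ŷ = 9 + 3·11 = 42; r = 39.4 − 42 = -2.6
N=13: ŷ = 9 + 3·13 = 48; r = 47 − 48 = -1
N=14: ŷ = 9 + 3·14 = 51; r = 53 − 51 = 2
N=15: ŷ = 9 + 3·15 = 54; r = 53.2 − 54 = -0.8
Signs: − + + − + − − + −
Runs: −×1, +×2, −×1, +×1, −×2, +×1, −×1 → 7

7 runs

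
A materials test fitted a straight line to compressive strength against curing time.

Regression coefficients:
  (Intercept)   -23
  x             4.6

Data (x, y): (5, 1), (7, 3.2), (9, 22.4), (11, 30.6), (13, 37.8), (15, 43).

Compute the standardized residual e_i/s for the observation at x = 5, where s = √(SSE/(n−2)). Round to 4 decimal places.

x=5: ŷ = -23 + 4.6·5 = 0; e = 1 − 0 = 1
x=7: ŷ = -23 + 4.6·7 = 9.2; e = 3.2 − 9.2 = -6
x=9: ŷ = -23 + 4.6·9 = 18.4; e = 22.4 − 18.4 = 4
x=11: ŷ = -23 + 4.6·11 = 27.6; e = 30.6 − 27.6 = 3
x=13: ŷ = -23 + 4.6·13 = 36.8; e = 37.8 − 36.8 = 1
x=15: ŷ = -23 + 4.6·15 = 46; e = 43 − 46 = -3
SSE = 1 + 36 + 16 + 9 + 1 + 9 = 72
s = √(72/4) = 4.24264
e/s = 1 / 4.24264 = 0.2357

0.2357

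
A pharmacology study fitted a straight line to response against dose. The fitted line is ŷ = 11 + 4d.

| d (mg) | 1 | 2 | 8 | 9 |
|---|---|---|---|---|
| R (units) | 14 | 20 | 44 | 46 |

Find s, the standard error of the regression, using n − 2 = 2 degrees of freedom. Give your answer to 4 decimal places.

d=1: ŷ = 11 + 4·1 = 15; e = 14 − 15 = -1
d=2: ŷ = 11 + 4·2 = 19; e = 20 − 19 = 1
d=8: ŷ = 11 + 4·8 = 43; e = 44 − 43 = 1
d=9: ŷ = 11 + 4·9 = 47; e = 46 − 47 = -1
SSE = 1 + 1 + 1 + 1 = 4
s = √(4/2) = √2 ≈ 1.4142

s = 1.4142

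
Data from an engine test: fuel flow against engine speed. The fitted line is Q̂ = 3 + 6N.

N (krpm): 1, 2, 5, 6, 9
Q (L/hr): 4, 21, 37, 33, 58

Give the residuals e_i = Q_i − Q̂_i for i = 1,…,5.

-5, 6, 4, -6, 1

N=1: Q̂ = 3 + 6·1 = 9; e = 4 − 9 = -5
N=2: Q̂ = 3 + 6·2 = 15; e = 21 − 15 = 6
N=5: Q̂ = 3 + 6·5 = 33; e = 37 − 33 = 4
N=6: Q̂ = 3 + 6·6 = 39; e = 33 − 39 = -6
N=9: Q̂ = 3 + 6·9 = 57; e = 58 − 57 = 1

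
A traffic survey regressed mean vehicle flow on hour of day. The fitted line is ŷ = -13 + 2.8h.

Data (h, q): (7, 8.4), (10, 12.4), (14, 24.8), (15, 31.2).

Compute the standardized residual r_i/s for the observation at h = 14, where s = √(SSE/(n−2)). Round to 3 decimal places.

-0.483

h=7: ŷ = -13 + 2.8·7 = 6.6; r = 8.4 − 6.6 = 1.8
h=10: ŷ = -13 + 2.8·10 = 15; r = 12.4 − 15 = -2.6
h=14: ŷ = -13 + 2.8·14 = 26.2; r = 24.8 − 26.2 = -1.4
h=15: ŷ = -13 + 2.8·15 = 29; r = 31.2 − 29 = 2.2
SSE = 3.24 + 6.76 + 1.96 + 4.84 = 16.8
s = √(16.8/2) = 2.89828
r/s = -1.4 / 2.89828 = -0.483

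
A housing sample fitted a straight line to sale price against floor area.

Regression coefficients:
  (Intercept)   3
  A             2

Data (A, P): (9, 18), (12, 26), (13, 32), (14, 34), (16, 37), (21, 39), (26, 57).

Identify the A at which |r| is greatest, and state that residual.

A=9: ŷ = 3 + 2·9 = 21; r = 18 − 21 = -3
A=12: ŷ = 3 + 2·12 = 27; r = 26 − 27 = -1
A=13: ŷ = 3 + 2·13 = 29; r = 32 − 29 = 3
A=14: ŷ = 3 + 2·14 = 31; r = 34 − 31 = 3
A=16: ŷ = 3 + 2·16 = 35; r = 37 − 35 = 2
A=21: ŷ = 3 + 2·21 = 45; r = 39 − 45 = -6
A=26: ŷ = 3 + 2·26 = 55; r = 57 − 55 = 2
Largest |r| is 6 at A = 21, residual -6.

A = 21, r = -6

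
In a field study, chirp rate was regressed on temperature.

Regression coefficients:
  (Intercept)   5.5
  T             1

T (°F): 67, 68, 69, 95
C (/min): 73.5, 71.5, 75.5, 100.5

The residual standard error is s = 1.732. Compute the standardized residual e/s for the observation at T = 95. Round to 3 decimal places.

Ĉ = 5.5 + 95 = 100.5
e = 100.5 − 100.5 = 0
e/s = 0 / 1.732 = 0.000

0.000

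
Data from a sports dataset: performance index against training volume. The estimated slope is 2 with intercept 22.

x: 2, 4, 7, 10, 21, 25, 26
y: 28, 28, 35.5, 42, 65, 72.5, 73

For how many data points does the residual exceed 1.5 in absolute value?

x=2: ŷ = 22 + 2·2 = 26; e = 28 − 26 = 2
x=4: ŷ = 22 + 2·4 = 30; e = 28 − 30 = -2
x=7: ŷ = 22 + 2·7 = 36; e = 35.5 − 36 = -0.5
x=10: ŷ = 22 + 2·10 = 42; e = 42 − 42 = 0
x=21: ŷ = 22 + 2·21 = 64; e = 65 − 64 = 1
x=25: ŷ = 22 + 2·25 = 72; e = 72.5 − 72 = 0.5
x=26: ŷ = 22 + 2·26 = 74; e = 73 − 74 = -1
|e| > 1.5: x=2 (|e|=2), x=4 (|e|=2) → 2

2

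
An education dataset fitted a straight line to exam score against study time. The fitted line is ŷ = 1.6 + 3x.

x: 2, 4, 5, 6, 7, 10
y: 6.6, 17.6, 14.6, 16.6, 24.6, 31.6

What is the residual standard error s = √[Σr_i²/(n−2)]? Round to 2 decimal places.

s = 2.92

x=2: ŷ = 1.6 + 3·2 = 7.6; r = 6.6 − 7.6 = -1
x=4: ŷ = 1.6 + 3·4 = 13.6; r = 17.6 − 13.6 = 4
x=5: ŷ = 1.6 + 3·5 = 16.6; r = 14.6 − 16.6 = -2
x=6: ŷ = 1.6 + 3·6 = 19.6; r = 16.6 − 19.6 = -3
x=7: ŷ = 1.6 + 3·7 = 22.6; r = 24.6 − 22.6 = 2
x=10: ŷ = 1.6 + 3·10 = 31.6; r = 31.6 − 31.6 = 0
SSE = 1 + 16 + 4 + 9 + 4 + 0 = 34
s = √(34/4) = √8.5 ≈ 2.92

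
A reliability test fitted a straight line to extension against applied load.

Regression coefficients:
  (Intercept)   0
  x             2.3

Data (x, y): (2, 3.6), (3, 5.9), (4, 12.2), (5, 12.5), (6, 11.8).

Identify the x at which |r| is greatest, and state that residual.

x=2: ŷ = 2.3·2 = 4.6; r = 3.6 − 4.6 = -1
x=3: ŷ = 2.3·3 = 6.9; r = 5.9 − 6.9 = -1
x=4: ŷ = 2.3·4 = 9.2; r = 12.2 − 9.2 = 3
x=5: ŷ = 2.3·5 = 11.5; r = 12.5 − 11.5 = 1
x=6: ŷ = 2.3·6 = 13.8; r = 11.8 − 13.8 = -2
Largest |r| is 3 at x = 4, residual 3.

x = 4, r = 3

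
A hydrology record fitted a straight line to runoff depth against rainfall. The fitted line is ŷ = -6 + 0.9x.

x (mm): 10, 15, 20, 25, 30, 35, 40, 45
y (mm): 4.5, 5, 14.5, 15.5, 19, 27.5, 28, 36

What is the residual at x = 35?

ŷ = -6 + 0.9·35 = 25.5
r = 27.5 − 25.5 = 2

r = 2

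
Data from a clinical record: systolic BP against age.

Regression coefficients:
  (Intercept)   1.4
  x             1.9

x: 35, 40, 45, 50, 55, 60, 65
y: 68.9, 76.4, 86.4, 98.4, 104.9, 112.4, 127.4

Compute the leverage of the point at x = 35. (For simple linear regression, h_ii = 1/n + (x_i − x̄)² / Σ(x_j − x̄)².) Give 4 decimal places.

x̄ = (35 + 40 + 45 + 50 + 55 + 60 + 65)/7 = 50
Σ(x − x̄)² = 225 + 100 + 25 + 0 + 25 + 100 + 225 = 700
h = 1/7 + (-15)²/700 = 0.142857 + 0.321429 = 0.4643

h = 0.4643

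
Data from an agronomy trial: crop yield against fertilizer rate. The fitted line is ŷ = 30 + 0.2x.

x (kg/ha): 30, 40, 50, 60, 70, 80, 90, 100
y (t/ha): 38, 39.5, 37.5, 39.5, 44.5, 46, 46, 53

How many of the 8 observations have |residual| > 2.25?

3

x=30: ŷ = 30 + 0.2·30 = 36; r = 38 − 36 = 2
x=40: ŷ = 30 + 0.2·40 = 38; r = 39.5 − 38 = 1.5
x=50: ŷ = 30 + 0.2·50 = 40; r = 37.5 − 40 = -2.5
x=60: ŷ = 30 + 0.2·60 = 42; r = 39.5 − 42 = -2.5
x=70: ŷ = 30 + 0.2·70 = 44; r = 44.5 − 44 = 0.5
x=80: ŷ = 30 + 0.2·80 = 46; r = 46 − 46 = 0
x=90: ŷ = 30 + 0.2·90 = 48; r = 46 − 48 = -2
x=100: ŷ = 30 + 0.2·100 = 50; r = 53 − 50 = 3
|r| > 2.25: x=50 (|r|=2.5), x=60 (|r|=2.5), x=100 (|r|=3) → 3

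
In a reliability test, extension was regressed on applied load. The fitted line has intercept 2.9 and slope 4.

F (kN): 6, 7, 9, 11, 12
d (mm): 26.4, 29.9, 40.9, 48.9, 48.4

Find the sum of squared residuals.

SSE = 15.5

F=6: ŷ = 2.9 + 4·6 = 26.9; r = 26.4 − 26.9 = -0.5
F=7: ŷ = 2.9 + 4·7 = 30.9; r = 29.9 − 30.9 = -1
F=9: ŷ = 2.9 + 4·9 = 38.9; r = 40.9 − 38.9 = 2
F=11: ŷ = 2.9 + 4·11 = 46.9; r = 48.9 − 46.9 = 2
F=12: ŷ = 2.9 + 4·12 = 50.9; r = 48.4 − 50.9 = -2.5
SSE = 0.25 + 1 + 4 + 4 + 6.25 = 15.5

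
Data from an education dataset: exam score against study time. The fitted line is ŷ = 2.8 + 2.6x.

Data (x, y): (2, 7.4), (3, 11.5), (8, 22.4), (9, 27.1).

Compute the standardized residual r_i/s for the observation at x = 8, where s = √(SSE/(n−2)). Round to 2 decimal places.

x=2: ŷ = 2.8 + 2.6·2 = 8; r = 7.4 − 8 = -0.6
x=3: ŷ = 2.8 + 2.6·3 = 10.6; r = 11.5 − 10.6 = 0.9
x=8: ŷ = 2.8 + 2.6·8 = 23.6; r = 22.4 − 23.6 = -1.2
x=9: ŷ = 2.8 + 2.6·9 = 26.2; r = 27.1 − 26.2 = 0.9
SSE = 0.36 + 0.81 + 1.44 + 0.81 = 3.42
s = √(3.42/2) = 1.30767
r/s = -1.2 / 1.30767 = -0.92

-0.92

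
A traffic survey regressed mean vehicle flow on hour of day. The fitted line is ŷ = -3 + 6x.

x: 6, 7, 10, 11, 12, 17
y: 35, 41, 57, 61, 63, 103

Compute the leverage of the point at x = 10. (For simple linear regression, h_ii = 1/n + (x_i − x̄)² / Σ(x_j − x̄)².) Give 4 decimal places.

h = 0.1699

x̄ = (6 + 7 + 10 + 11 + 12 + 17)/6 = 10.5
Σ(x − x̄)² = 20.25 + 12.25 + 0.25 + 0.25 + 2.25 + 42.25 = 77.5
h = 1/6 + (-0.5)²/77.5 = 0.166667 + 0.00322581 = 0.1699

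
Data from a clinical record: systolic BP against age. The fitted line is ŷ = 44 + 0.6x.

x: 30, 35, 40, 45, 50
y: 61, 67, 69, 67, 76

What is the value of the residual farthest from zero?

x=30: ŷ = 44 + 0.6·30 = 62; e = 61 − 62 = -1
x=35: ŷ = 44 + 0.6·35 = 65; e = 67 − 65 = 2
x=40: ŷ = 44 + 0.6·40 = 68; e = 69 − 68 = 1
x=45: ŷ = 44 + 0.6·45 = 71; e = 67 − 71 = -4
x=50: ŷ = 44 + 0.6·50 = 74; e = 76 − 74 = 2
Largest |e| is 4 at x = 45, residual -4.

e = -4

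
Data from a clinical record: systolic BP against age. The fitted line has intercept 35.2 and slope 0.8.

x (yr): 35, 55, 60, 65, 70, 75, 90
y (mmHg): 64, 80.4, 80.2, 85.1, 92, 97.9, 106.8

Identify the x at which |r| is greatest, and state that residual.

x = 60, r = -3

x=35: ŷ = 35.2 + 0.8·35 = 63.2; r = 64 − 63.2 = 0.8
x=55: ŷ = 35.2 + 0.8·55 = 79.2; r = 80.4 − 79.2 = 1.2
x=60: ŷ = 35.2 + 0.8·60 = 83.2; r = 80.2 − 83.2 = -3
x=65: ŷ = 35.2 + 0.8·65 = 87.2; r = 85.1 − 87.2 = -2.1
x=70: ŷ = 35.2 + 0.8·70 = 91.2; r = 92 − 91.2 = 0.8
x=75: ŷ = 35.2 + 0.8·75 = 95.2; r = 97.9 − 95.2 = 2.7
x=90: ŷ = 35.2 + 0.8·90 = 107.2; r = 106.8 − 107.2 = -0.4
Largest |r| is 3 at x = 60, residual -3.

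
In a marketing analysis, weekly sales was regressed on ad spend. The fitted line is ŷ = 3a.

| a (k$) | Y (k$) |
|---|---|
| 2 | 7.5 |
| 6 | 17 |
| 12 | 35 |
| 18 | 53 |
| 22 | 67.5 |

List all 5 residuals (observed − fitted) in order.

1.5, -1, -1, -1, 1.5

a=2: ŷ = 3·2 = 6; r = 7.5 − 6 = 1.5
a=6: ŷ = 3·6 = 18; r = 17 − 18 = -1
a=12: ŷ = 3·12 = 36; r = 35 − 36 = -1
a=18: ŷ = 3·18 = 54; r = 53 − 54 = -1
a=22: ŷ = 3·22 = 66; r = 67.5 − 66 = 1.5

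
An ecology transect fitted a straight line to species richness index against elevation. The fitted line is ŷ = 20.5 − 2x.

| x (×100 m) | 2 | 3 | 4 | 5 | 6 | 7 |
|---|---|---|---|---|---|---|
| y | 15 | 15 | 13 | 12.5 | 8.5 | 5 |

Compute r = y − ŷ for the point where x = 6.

ŷ = 20.5 − 2·6 = 8.5
r = 8.5 − 8.5 = 0

r = 0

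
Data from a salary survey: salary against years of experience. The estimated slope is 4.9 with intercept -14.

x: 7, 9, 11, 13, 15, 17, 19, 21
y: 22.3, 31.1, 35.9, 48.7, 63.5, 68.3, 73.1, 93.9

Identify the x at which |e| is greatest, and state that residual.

x = 19, e = -6

x=7: ŷ = -14 + 4.9·7 = 20.3; e = 22.3 − 20.3 = 2
x=9: ŷ = -14 + 4.9·9 = 30.1; e = 31.1 − 30.1 = 1
x=11: ŷ = -14 + 4.9·11 = 39.9; e = 35.9 − 39.9 = -4
x=13: ŷ = -14 + 4.9·13 = 49.7; e = 48.7 − 49.7 = -1
x=15: ŷ = -14 + 4.9·15 = 59.5; e = 63.5 − 59.5 = 4
x=17: ŷ = -14 + 4.9·17 = 69.3; e = 68.3 − 69.3 = -1
x=19: ŷ = -14 + 4.9·19 = 79.1; e = 73.1 − 79.1 = -6
x=21: ŷ = -14 + 4.9·21 = 88.9; e = 93.9 − 88.9 = 5
Largest |e| is 6 at x = 19, residual -6.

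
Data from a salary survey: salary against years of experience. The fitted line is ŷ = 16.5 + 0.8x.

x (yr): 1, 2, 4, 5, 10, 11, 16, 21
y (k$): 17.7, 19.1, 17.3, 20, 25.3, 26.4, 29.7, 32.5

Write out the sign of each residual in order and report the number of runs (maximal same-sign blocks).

x=1: ŷ = 16.5 + 0.8·1 = 17.3; r = 17.7 − 17.3 = 0.4
x=2: ŷ = 16.5 + 0.8·2 = 18.1; r = 19.1 − 18.1 = 1
x=4: ŷ = 16.5 + 0.8·4 = 19.7; r = 17.3 − 19.7 = -2.4
x=5: ŷ = 16.5 + 0.8·5 = 20.5; r = 20 − 20.5 = -0.5
x=10: ŷ = 16.5 + 0.8·10 = 24.5; r = 25.3 − 24.5 = 0.8
x=11: ŷ = 16.5 + 0.8·11 = 25.3; r = 26.4 − 25.3 = 1.1
x=16: ŷ = 16.5 + 0.8·16 = 29.3; r = 29.7 − 29.3 = 0.4
x=21: ŷ = 16.5 + 0.8·21 = 33.3; r = 32.5 − 33.3 = -0.8
Signs: + + − − + + + −
Runs: +×2, −×2, +×3, −×1 → 4

4 runs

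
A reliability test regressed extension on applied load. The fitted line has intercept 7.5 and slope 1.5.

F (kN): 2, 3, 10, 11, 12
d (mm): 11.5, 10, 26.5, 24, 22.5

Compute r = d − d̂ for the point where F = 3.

d̂ = 7.5 + 1.5·3 = 12
r = 10 − 12 = -2

r = -2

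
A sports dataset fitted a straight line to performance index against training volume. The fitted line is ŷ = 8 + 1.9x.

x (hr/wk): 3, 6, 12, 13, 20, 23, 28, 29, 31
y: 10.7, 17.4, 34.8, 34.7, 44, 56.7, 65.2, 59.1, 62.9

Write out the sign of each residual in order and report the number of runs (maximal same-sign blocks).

x=3: ŷ = 8 + 1.9·3 = 13.7; r = 10.7 − 13.7 = -3
x=6: ŷ = 8 + 1.9·6 = 19.4; r = 17.4 − 19.4 = -2
x=12: ŷ = 8 + 1.9·12 = 30.8; r = 34.8 − 30.8 = 4
x=13: ŷ = 8 + 1.9·13 = 32.7; r = 34.7 − 32.7 = 2
x=20: ŷ = 8 + 1.9·20 = 46; r = 44 − 46 = -2
x=23: ŷ = 8 + 1.9·23 = 51.7; r = 56.7 − 51.7 = 5
x=28: ŷ = 8 + 1.9·28 = 61.2; r = 65.2 − 61.2 = 4
x=29: ŷ = 8 + 1.9·29 = 63.1; r = 59.1 − 63.1 = -4
x=31: ŷ = 8 + 1.9·31 = 66.9; r = 62.9 − 66.9 = -4
Signs: − − + + − + + − −
Runs: −×2, +×2, −×1, +×2, −×2 → 5

5 runs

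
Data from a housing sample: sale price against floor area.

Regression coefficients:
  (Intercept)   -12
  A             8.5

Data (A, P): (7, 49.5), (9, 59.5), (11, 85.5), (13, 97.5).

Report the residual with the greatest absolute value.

e = -5

A=7: P̂ = -12 + 8.5·7 = 47.5; e = 49.5 − 47.5 = 2
A=9: P̂ = -12 + 8.5·9 = 64.5; e = 59.5 − 64.5 = -5
A=11: P̂ = -12 + 8.5·11 = 81.5; e = 85.5 − 81.5 = 4
A=13: P̂ = -12 + 8.5·13 = 98.5; e = 97.5 − 98.5 = -1
Largest |e| is 5 at A = 9, residual -5.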